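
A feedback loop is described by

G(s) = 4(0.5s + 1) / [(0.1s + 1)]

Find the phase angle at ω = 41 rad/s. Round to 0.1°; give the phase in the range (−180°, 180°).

At ω = 41 rad/s:
zero (1 + j41·0.5) = 1 + j20.5 → |·| ≈ 20.524, ∠ ≈ 87.21°
pole (1 + j41·0.1) = 1 + j4.1 → |·| ≈ 4.2202, ∠ ≈ 76.29°
∠G = (87.21°) − (76.29°) = 10.92°

10.9°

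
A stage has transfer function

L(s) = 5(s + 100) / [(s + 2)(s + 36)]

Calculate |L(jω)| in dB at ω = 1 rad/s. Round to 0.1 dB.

15.9 dB

At s = jω = j1:
zero (s+100): 100 + j1 → |·| = √(100²+1²) = √10001 ≈ 100, ∠ = arctan(1/100) ≈ 0.57°
pole (s+2): 2 + j1 → |·| = √(2²+1²) = √5 ≈ 2.2361, ∠ = arctan(1/2) ≈ 26.57°
pole (s+36): 36 + j1 → |·| = √(36²+1²) = √1297 ≈ 36.014, ∠ = arctan(1/36) ≈ 1.59°
|L| = 5 · 100 / 80.531 ≈ 6.2088
Gain = 20 log₁₀(6.2088) ≈ 15.86 dB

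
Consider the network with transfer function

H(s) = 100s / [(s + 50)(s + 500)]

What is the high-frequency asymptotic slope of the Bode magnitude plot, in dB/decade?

-20 dB/decade

Each pole contributes −20 dB/decade at high frequency; each zero contributes +20 dB/decade.
Net: 1 zero(s) − 2 pole(s) → -20 dB/decade.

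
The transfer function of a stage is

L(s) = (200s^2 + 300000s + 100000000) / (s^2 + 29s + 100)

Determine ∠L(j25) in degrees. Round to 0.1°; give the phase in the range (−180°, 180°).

Substitute s = j25:
Numerator: 200(j25)^2 + 300000(j25) + 100000000 = 99875000 + j7500000
Denominator: (j25)^2 + 29(j25) + 100 = -525 + j725
|N| = √(99875000² + 7500000²) ≈ 1.0016e+08, ∠N ≈ 4.29°
|D| = √(525² + 725²) ≈ 895.13, ∠D ≈ 125.91°
∠L = 4.29° − 125.91° = -121.62°

-121.6°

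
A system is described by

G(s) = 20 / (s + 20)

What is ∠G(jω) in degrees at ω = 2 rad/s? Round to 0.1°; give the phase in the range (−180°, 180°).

-5.7°

At s = jω = j2:
pole (s+20): 20 + j2 → |·| = √(20²+2²) = √404 ≈ 20.1, ∠ = arctan(2/20) ≈ 5.71°
∠G = 0.00° − 5.71° = -5.71°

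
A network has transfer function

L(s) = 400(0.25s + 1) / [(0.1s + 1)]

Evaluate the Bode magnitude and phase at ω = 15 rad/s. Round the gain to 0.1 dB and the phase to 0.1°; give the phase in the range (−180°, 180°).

58.7 dB, 18.8°

At ω = 15 rad/s:
zero (1 + j15·0.25) = 1 + j3.75 → |·| ≈ 3.881, ∠ ≈ 75.07°
pole (1 + j15·0.1) = 1 + j1.5 → |·| ≈ 1.8028, ∠ ≈ 56.31°
|L| = 400 · 3.881 / (1.8028) ≈ 861.1
Gain = 20 log₁₀(861.1) ≈ 58.70 dB
∠L = (75.07°) − (56.31°) = 18.76°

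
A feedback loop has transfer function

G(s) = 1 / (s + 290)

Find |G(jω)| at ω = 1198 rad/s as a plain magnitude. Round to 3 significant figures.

Substitute s = j1198:
Numerator: 1 = 1 + j0
Denominator: (j1198) + 290 = 290 + j1198
|N| = √(1² + 0²) ≈ 1, ∠N ≈ 0.00°
|D| = √(290² + 1198²) ≈ 1232.6, ∠D ≈ 76.39°
|G| = 1 / 1232.6 ≈ 0.00081129

0.000811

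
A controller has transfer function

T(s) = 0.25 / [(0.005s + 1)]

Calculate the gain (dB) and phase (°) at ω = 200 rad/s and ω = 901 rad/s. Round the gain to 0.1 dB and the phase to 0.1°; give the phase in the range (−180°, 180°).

ω = 200: -15.1 dB, -45.0°; ω = 901: -25.3 dB, -77.5°

At ω = 200 rad/s:
pole (1 + j200·0.005) = 1 + j1 → |·| ≈ 1.4142, ∠ ≈ 45.00°
|T| = 0.25 · 1 / (1.4142) ≈ 0.17678
Gain = 20 log₁₀(0.17678) ≈ -15.05 dB
∠T = (0°) − (45.00°) = -45.00°

At ω = 901 rad/s:
pole (1 + j901·0.005) = 1 + j4.505 → |·| ≈ 4.6147, ∠ ≈ 77.48°
|T| = 0.25 · 1 / (4.6147) ≈ 0.054175
Gain = 20 log₁₀(0.054175) ≈ -25.32 dB
∠T = (0°) − (77.48°) = -77.48°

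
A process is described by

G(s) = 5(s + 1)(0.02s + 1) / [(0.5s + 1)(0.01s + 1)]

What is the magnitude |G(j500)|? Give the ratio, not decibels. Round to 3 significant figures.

19.7

At ω = 500 rad/s:
zero (1 + j500·1) = 1 + j500 → |·| ≈ 500, ∠ ≈ 89.89°
zero (1 + j500·0.02) = 1 + j10 → |·| ≈ 10.05, ∠ ≈ 84.29°
pole (1 + j500·0.5) = 1 + j250 → |·| ≈ 250, ∠ ≈ 89.77°
pole (1 + j500·0.01) = 1 + j5 → |·| ≈ 5.099, ∠ ≈ 78.69°
|G| = 5 · 500 · 10.05 / (250 · 5.099) ≈ 19.71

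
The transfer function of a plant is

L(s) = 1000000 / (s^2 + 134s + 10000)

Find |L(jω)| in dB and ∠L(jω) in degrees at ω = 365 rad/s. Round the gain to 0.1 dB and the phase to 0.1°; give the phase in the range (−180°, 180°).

At s = jω = j365:
quadratic: (j365)² + 134·j365 + 10000 = -123225 + j48910 → |·| ≈ 1.3258e+05, ∠ ≈ 158.35°
|L| = 1000000 / 1.3258e+05 ≈ 7.5426
Gain = 20 log₁₀(7.5426) ≈ 17.55 dB
∠L = 0.00° − 158.35° = -158.35°

17.6 dB, -158.4°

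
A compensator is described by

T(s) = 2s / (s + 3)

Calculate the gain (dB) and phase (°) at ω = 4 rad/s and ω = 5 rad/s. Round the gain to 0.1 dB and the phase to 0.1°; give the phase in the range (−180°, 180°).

At s = jω = j4:
zero at origin: s = j4 → |·| = 4, ∠ = 90.00°
pole (s+3): 3 + j4 → |·| = √(3²+4²) = √25 ≈ 5, ∠ = arctan(4/3) ≈ 53.13°
|T| = 2 · 4 / 5 ≈ 1.6
Gain = 20 log₁₀(1.6) ≈ 4.08 dB
∠T = 90.00° − 53.13° = 36.87°

At s = jω = j5:
zero at origin: s = j5 → |·| = 5, ∠ = 90.00°
pole (s+3): 3 + j5 → |·| = √(3²+5²) = √34 ≈ 5.831, ∠ = arctan(5/3) ≈ 59.04°
|T| = 2 · 5 / 5.831 ≈ 1.715
Gain = 20 log₁₀(1.715) ≈ 4.69 dB
∠T = 90.00° − 59.04° = 30.96°

ω = 4: 4.1 dB, 36.9°; ω = 5: 4.7 dB, 31.0°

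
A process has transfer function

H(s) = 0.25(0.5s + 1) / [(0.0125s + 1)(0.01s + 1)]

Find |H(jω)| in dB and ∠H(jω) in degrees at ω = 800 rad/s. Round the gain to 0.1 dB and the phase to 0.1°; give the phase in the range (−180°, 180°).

1.8 dB, -77.3°

At ω = 800 rad/s:
zero (1 + j800·0.5) = 1 + j400 → |·| ≈ 400, ∠ ≈ 89.86°
pole (1 + j800·0.0125) = 1 + j10 → |·| ≈ 10.05, ∠ ≈ 84.29°
pole (1 + j800·0.01) = 1 + j8 → |·| ≈ 8.0623, ∠ ≈ 82.87°
|H| = 0.25 · 400 / (10.05 · 8.0623) ≈ 1.2342
Gain = 20 log₁₀(1.2342) ≈ 1.83 dB
∠H = (89.86°) − (84.29° + 82.87°) = -77.30°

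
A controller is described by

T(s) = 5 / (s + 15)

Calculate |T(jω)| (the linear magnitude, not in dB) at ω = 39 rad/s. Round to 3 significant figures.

At s = jω = j39:
pole (s+15): 15 + j39 → |·| = √(15²+39²) = √1746 ≈ 41.785, ∠ = arctan(39/15) ≈ 68.96°
|T| = 5 / 41.785 ≈ 0.11966

0.120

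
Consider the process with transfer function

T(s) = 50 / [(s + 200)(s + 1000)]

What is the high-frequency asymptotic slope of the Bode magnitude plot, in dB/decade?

-40 dB/decade

Each pole contributes −20 dB/decade at high frequency; each zero contributes +20 dB/decade.
Net: 0 zero(s) − 2 pole(s) → -40 dB/decade.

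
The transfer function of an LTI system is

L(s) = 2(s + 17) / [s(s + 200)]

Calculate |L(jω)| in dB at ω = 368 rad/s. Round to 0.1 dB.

At s = jω = j368:
zero (s+17): 17 + j368 → |·| = √(17²+368²) = √135713 ≈ 368.39, ∠ = arctan(368/17) ≈ 87.36°
pole (s+200): 200 + j368 → |·| = √(200²+368²) = √175424 ≈ 418.84, ∠ = arctan(368/200) ≈ 61.48°
pole at origin: |s| = 368, ∠ = 90.00° (in denominator)
|L| = 2 · 368.39 / 1.5413e+05 ≈ 0.0047803
Gain = 20 log₁₀(0.0047803) ≈ -46.41 dB

-46.4 dB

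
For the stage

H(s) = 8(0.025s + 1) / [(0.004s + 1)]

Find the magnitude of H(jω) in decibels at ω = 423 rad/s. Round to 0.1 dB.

At ω = 423 rad/s:
zero (1 + j423·0.025) = 1 + j10.575 → |·| ≈ 10.622, ∠ ≈ 84.60°
pole (1 + j423·0.004) = 1 + j1.692 → |·| ≈ 1.9654, ∠ ≈ 59.42°
|H| = 8 · 10.622 / (1.9654) ≈ 43.236
Gain = 20 log₁₀(43.236) ≈ 32.72 dB

32.7 dB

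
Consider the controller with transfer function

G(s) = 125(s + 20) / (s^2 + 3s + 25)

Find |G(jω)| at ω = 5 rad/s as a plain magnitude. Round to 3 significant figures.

172

At s = jω = j5:
zero (s+20): 20 + j5 → |·| = √(20²+5²) = √425 ≈ 20.616, ∠ = arctan(5/20) ≈ 14.04°
quadratic: (j5)² + 3·j5 + 25 = 0 + j15 → |·| ≈ 15, ∠ ≈ 90.00°
|G| = 125 · 20.616 / 15 ≈ 171.8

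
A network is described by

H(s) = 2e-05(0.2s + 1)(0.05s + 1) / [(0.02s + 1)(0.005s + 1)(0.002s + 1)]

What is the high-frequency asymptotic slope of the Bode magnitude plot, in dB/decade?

-20 dB/decade

Each pole contributes −20 dB/decade at high frequency; each zero contributes +20 dB/decade.
Net: 2 zero(s) − 3 pole(s) → -20 dB/decade.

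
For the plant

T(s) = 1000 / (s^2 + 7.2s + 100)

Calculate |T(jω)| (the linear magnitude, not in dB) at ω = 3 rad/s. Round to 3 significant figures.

At s = jω = j3:
quadratic: (j3)² + 7.2·j3 + 100 = 91 + j21.6 → |·| ≈ 93.528, ∠ ≈ 13.35°
|T| = 1000 / 93.528 ≈ 10.692

10.7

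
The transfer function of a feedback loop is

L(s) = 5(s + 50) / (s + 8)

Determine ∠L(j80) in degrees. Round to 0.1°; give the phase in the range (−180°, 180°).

-26.3°

At s = jω = j80:
zero (s+50): 50 + j80 → |·| = √(50²+80²) = √8900 ≈ 94.34, ∠ = arctan(80/50) ≈ 57.99°
pole (s+8): 8 + j80 → |·| = √(8²+80²) = √6464 ≈ 80.399, ∠ = arctan(80/8) ≈ 84.29°
∠L = 57.99° − 84.29° = -26.30°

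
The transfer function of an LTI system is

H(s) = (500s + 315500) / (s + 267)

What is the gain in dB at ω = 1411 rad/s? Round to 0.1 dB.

Substitute s = j1411:
Numerator: 500(j1411) + 315500 = 315500 + j705500
Denominator: (j1411) + 267 = 267 + j1411
|N| = √(315500² + 705500²) ≈ 7.7283e+05, ∠N ≈ 65.91°
|D| = √(267² + 1411²) ≈ 1436, ∠D ≈ 79.28°
|H| = 7.7283e+05 / 1436 ≈ 538.18
Gain = 20 log₁₀(538.18) ≈ 54.62 dB

54.6 dB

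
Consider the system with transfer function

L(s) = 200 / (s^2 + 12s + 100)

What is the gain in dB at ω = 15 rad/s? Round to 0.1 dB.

-0.8 dB

At s = jω = j15:
quadratic: (j15)² + 12·j15 + 100 = -125 + j180 → |·| ≈ 219.15, ∠ ≈ 124.78°
|L| = 200 / 219.15 ≈ 0.91262
Gain = 20 log₁₀(0.91262) ≈ -0.79 dB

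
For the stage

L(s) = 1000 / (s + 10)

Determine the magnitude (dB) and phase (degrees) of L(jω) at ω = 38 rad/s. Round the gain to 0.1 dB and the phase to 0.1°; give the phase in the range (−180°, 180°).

28.1 dB, -75.3°

Substitute s = j38:
Numerator: 1000 = 1000 + j0
Denominator: (j38) + 10 = 10 + j38
|N| = √(1000² + 0²) ≈ 1000, ∠N ≈ 0.00°
|D| = √(10² + 38²) ≈ 39.294, ∠D ≈ 75.26°
|L| = 1000 / 39.294 ≈ 25.449
Gain = 20 log₁₀(25.449) ≈ 28.11 dB
∠L = 0.00° − 75.26° = -75.26°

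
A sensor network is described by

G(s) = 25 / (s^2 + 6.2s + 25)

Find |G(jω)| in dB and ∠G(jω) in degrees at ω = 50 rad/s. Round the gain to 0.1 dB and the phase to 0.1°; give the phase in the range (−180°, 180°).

-40.0 dB, -172.9°

At s = jω = j50:
quadratic: (j50)² + 6.2·j50 + 25 = -2475 + j310 → |·| ≈ 2494.3, ∠ ≈ 172.86°
|G| = 25 / 2494.3 ≈ 0.010023
Gain = 20 log₁₀(0.010023) ≈ -39.98 dB
∠G = 0.00° − 172.86° = -172.86°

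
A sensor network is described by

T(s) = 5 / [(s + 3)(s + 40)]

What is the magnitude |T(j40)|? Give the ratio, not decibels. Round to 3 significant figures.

At s = jω = j40:
pole (s+3): 3 + j40 → |·| = √(3²+40²) = √1609 ≈ 40.112, ∠ = arctan(40/3) ≈ 85.71°
pole (s+40): 40 + j40 → |·| = √(40²+40²) = √3200 ≈ 56.569, ∠ = arctan(40/40) ≈ 45.00°
|T| = 5 / 2269.1 ≈ 0.0022035

0.00220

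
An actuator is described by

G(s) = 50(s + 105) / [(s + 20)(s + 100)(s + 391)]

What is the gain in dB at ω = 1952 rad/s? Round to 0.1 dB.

At s = jω = j1952:
zero (s+105): 105 + j1952 → |·| = √(105²+1952²) = √3821329 ≈ 1954.8, ∠ = arctan(1952/105) ≈ 86.92°
pole (s+20): 20 + j1952 → |·| = √(20²+1952²) = √3810704 ≈ 1952.1, ∠ = arctan(1952/20) ≈ 89.41°
pole (s+100): 100 + j1952 → |·| = √(100²+1952²) = √3820304 ≈ 1954.6, ∠ = arctan(1952/100) ≈ 87.07°
pole (s+391): 391 + j1952 → |·| = √(391²+1952²) = √3963185 ≈ 1990.8, ∠ = arctan(1952/391) ≈ 78.67°
|G| = 50 · 1954.8 / 7.596e+09 ≈ 1.2867e-05
Gain = 20 log₁₀(1.2867e-05) ≈ -97.81 dB

-97.8 dB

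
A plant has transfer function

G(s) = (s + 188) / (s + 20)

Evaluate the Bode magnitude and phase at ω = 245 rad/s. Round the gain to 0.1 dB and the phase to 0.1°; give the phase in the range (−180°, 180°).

2.0 dB, -32.8°

Substitute s = j245:
Numerator: (j245) + 188 = 188 + j245
Denominator: (j245) + 20 = 20 + j245
|N| = √(188² + 245²) ≈ 308.82, ∠N ≈ 52.50°
|D| = √(20² + 245²) ≈ 245.81, ∠D ≈ 85.33°
|G| = 308.82 / 245.81 ≈ 1.2563
Gain = 20 log₁₀(1.2563) ≈ 1.98 dB
∠G = 52.50° − 85.33° = -32.83°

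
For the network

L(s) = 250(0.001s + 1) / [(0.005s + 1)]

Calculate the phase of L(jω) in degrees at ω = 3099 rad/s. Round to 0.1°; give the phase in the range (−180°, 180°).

At ω = 3099 rad/s:
zero (1 + j3099·0.001) = 1 + j3.099 → |·| ≈ 3.2563, ∠ ≈ 72.12°
pole (1 + j3099·0.005) = 1 + j15.495 → |·| ≈ 15.527, ∠ ≈ 86.31°
∠L = (72.12°) − (86.31°) = -14.19°

-14.2°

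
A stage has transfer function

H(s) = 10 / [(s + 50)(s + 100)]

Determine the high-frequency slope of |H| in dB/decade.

Each pole contributes −20 dB/decade at high frequency; each zero contributes +20 dB/decade.
Net: 0 zero(s) − 2 pole(s) → -40 dB/decade.

-40 dB/decade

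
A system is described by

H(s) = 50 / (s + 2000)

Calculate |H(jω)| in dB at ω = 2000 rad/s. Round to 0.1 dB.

At s = jω = j2000:
pole (s+2000): 2000 + j2000 → |·| = √(2000²+2000²) = √8000000 ≈ 2828.4, ∠ = arctan(2000/2000) ≈ 45.00°
|H| = 50 / 2828.4 ≈ 0.017678
Gain = 20 log₁₀(0.017678) ≈ -35.05 dB

-35.1 dB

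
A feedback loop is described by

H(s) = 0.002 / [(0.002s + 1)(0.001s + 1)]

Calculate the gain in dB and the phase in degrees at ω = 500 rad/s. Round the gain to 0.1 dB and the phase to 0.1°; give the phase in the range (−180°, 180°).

At ω = 500 rad/s:
pole (1 + j500·0.002) = 1 + j1 → |·| ≈ 1.4142, ∠ ≈ 45.00°
pole (1 + j500·0.001) = 1 + j0.5 → |·| ≈ 1.118, ∠ ≈ 26.57°
|H| = 0.002 · 1 / (1.4142 · 1.118) ≈ 0.001265
Gain = 20 log₁₀(0.001265) ≈ -57.96 dB
∠H = (0°) − (45.00° + 26.57°) = -71.57°

-58.0 dB, -71.6°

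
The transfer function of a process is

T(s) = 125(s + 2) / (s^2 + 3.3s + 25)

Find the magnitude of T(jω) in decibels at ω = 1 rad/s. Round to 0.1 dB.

At s = jω = j1:
zero (s+2): 2 + j1 → |·| = √(2²+1²) = √5 ≈ 2.2361, ∠ = arctan(1/2) ≈ 26.57°
quadratic: (j1)² + 3.3·j1 + 25 = 24 + j3.3 → |·| ≈ 24.226, ∠ ≈ 7.83°
|T| = 125 · 2.2361 / 24.226 ≈ 11.538
Gain = 20 log₁₀(11.538) ≈ 21.24 dB

21.2 dB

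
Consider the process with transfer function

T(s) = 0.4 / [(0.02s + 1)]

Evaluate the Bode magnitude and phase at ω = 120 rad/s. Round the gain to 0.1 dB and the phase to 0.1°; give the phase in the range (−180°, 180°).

At ω = 120 rad/s:
pole (1 + j120·0.02) = 1 + j2.4 → |·| ≈ 2.6, ∠ ≈ 67.38°
|T| = 0.4 · 1 / (2.6) ≈ 0.15385
Gain = 20 log₁₀(0.15385) ≈ -16.26 dB
∠T = (0°) − (67.38°) = -67.38°

-16.3 dB, -67.4°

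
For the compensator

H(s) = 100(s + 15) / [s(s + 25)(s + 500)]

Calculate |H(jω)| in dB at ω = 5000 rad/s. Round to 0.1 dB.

-108.0 dB

At s = jω = j5000:
zero (s+15): 15 + j5000 → |·| = √(15²+5000²) = √25000225 ≈ 5000, ∠ = arctan(5000/15) ≈ 89.83°
pole (s+25): 25 + j5000 → |·| = √(25²+5000²) = √25000625 ≈ 5000.1, ∠ = arctan(5000/25) ≈ 89.71°
pole (s+500): 500 + j5000 → |·| = √(500²+5000²) = √25250000 ≈ 5024.9, ∠ = arctan(5000/500) ≈ 84.29°
pole at origin: |s| = 5000, ∠ = 90.00° (in denominator)
|H| = 100 · 5000 / 1.2563e+11 ≈ 3.9799e-06
Gain = 20 log₁₀(3.9799e-06) ≈ -108.00 dB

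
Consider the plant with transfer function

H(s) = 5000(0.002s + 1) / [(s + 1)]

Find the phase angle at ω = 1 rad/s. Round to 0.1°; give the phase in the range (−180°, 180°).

-44.9°

At ω = 1 rad/s:
zero (1 + j1·0.002) = 1 + j0.002 → |·| ≈ 1, ∠ ≈ 0.11°
pole (1 + j1·1) = 1 + j1 → |·| ≈ 1.4142, ∠ ≈ 45.00°
∠H = (0.11°) − (45.00°) = -44.89°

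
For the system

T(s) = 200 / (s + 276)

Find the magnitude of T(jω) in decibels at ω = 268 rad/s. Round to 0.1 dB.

-5.7 dB

Substitute s = j268:
Numerator: 200 = 200 + j0
Denominator: (j268) + 276 = 276 + j268
|N| = √(200² + 0²) ≈ 200, ∠N ≈ 0.00°
|D| = √(276² + 268²) ≈ 384.71, ∠D ≈ 44.16°
|T| = 200 / 384.71 ≈ 0.51987
Gain = 20 log₁₀(0.51987) ≈ -5.68 dB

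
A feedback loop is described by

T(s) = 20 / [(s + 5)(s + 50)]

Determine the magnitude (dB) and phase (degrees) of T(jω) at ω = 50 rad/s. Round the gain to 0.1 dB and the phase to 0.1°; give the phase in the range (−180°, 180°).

-45.0 dB, -129.3°

At s = jω = j50:
pole (s+5): 5 + j50 → |·| = √(5²+50²) = √2525 ≈ 50.249, ∠ = arctan(50/5) ≈ 84.29°
pole (s+50): 50 + j50 → |·| = √(50²+50²) = √5000 ≈ 70.711, ∠ = arctan(50/50) ≈ 45.00°
|T| = 20 / 3553.2 ≈ 0.0056287
Gain = 20 log₁₀(0.0056287) ≈ -44.99 dB
∠T = 0.00° − 129.29° = -129.29°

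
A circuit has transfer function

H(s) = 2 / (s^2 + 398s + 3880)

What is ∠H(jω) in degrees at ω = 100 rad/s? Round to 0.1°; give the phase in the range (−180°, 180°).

Substitute s = j100:
Numerator: 2 = 2 + j0
Denominator: (j100)^2 + 398(j100) + 3880 = -6120 + j39800
|N| = √(2² + 0²) ≈ 2, ∠N ≈ 0.00°
|D| = √(6120² + 39800²) ≈ 40268, ∠D ≈ 98.74°
∠H = 0.00° − 98.74° = -98.74°

-98.7°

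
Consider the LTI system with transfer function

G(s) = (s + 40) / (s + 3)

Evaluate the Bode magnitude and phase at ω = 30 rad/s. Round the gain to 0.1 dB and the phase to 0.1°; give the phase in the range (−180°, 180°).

4.4 dB, -47.4°

At s = jω = j30:
zero (s+40): 40 + j30 → |·| = √(40²+30²) = √2500 ≈ 50, ∠ = arctan(30/40) ≈ 36.87°
pole (s+3): 3 + j30 → |·| = √(3²+30²) = √909 ≈ 30.15, ∠ = arctan(30/3) ≈ 84.29°
|G| = 1 · 50 / 30.15 ≈ 1.6584
Gain = 20 log₁₀(1.6584) ≈ 4.39 dB
∠G = 36.87° − 84.29° = -47.42°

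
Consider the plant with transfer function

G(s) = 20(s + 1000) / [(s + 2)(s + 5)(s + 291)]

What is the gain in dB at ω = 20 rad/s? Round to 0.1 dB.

At s = jω = j20:
zero (s+1000): 1000 + j20 → |·| = √(1000²+20²) = √1000400 ≈ 1000.2, ∠ = arctan(20/1000) ≈ 1.15°
pole (s+2): 2 + j20 → |·| = √(2²+20²) = √404 ≈ 20.1, ∠ = arctan(20/2) ≈ 84.29°
pole (s+5): 5 + j20 → |·| = √(5²+20²) = √425 ≈ 20.616, ∠ = arctan(20/5) ≈ 75.96°
pole (s+291): 291 + j20 → |·| = √(291²+20²) = √85081 ≈ 291.69, ∠ = arctan(20/291) ≈ 3.93°
|G| = 20 · 1000.2 / 1.2087e+05 ≈ 0.1655
Gain = 20 log₁₀(0.1655) ≈ -15.62 dB

-15.6 dB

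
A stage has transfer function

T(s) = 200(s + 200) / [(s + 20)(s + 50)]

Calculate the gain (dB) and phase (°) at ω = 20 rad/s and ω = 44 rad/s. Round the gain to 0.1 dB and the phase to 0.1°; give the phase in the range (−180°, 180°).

At s = jω = j20:
zero (s+200): 200 + j20 → |·| = √(200²+20²) = √40400 ≈ 201, ∠ = arctan(20/200) ≈ 5.71°
pole (s+20): 20 + j20 → |·| = √(20²+20²) = √800 ≈ 28.284, ∠ = arctan(20/20) ≈ 45.00°
pole (s+50): 50 + j20 → |·| = √(50²+20²) = √2900 ≈ 53.852, ∠ = arctan(20/50) ≈ 21.80°
|T| = 200 · 201 / 1523.1 ≈ 26.394
Gain = 20 log₁₀(26.394) ≈ 28.43 dB
∠T = 5.71° − 66.80° = -61.09°

At s = jω = j44:
zero (s+200): 200 + j44 → |·| = √(200²+44²) = √41936 ≈ 204.78, ∠ = arctan(44/200) ≈ 12.41°
pole (s+20): 20 + j44 → |·| = √(20²+44²) = √2336 ≈ 48.332, ∠ = arctan(44/20) ≈ 65.56°
pole (s+50): 50 + j44 → |·| = √(50²+44²) = √4436 ≈ 66.603, ∠ = arctan(44/50) ≈ 41.35°
|T| = 200 · 204.78 / 3219.1 ≈ 12.723
Gain = 20 log₁₀(12.723) ≈ 22.09 dB
∠T = 12.41° − 106.91° = -94.50°

ω = 20: 28.4 dB, -61.1°; ω = 44: 22.1 dB, -94.5°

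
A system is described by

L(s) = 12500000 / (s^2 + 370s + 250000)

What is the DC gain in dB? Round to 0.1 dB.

L(0) = 12500000 / 250000 = 50
20 log₁₀(50) ≈ 33.98 dB

34.0 dB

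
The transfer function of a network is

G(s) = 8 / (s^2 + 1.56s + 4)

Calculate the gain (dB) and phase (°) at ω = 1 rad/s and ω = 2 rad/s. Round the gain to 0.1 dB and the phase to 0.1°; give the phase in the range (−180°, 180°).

At s = jω = j1:
quadratic: (j1)² + 1.56·j1 + 4 = 3 + j1.56 → |·| ≈ 3.3814, ∠ ≈ 27.47°
|G| = 8 / 3.3814 ≈ 2.3659
Gain = 20 log₁₀(2.3659) ≈ 7.48 dB
∠G = 0.00° − 27.47° = -27.47°

At s = jω = j2:
quadratic: (j2)² + 1.56·j2 + 4 = 0 + j3.12 → |·| ≈ 3.12, ∠ ≈ 90.00°
|G| = 8 / 3.12 ≈ 2.5641
Gain = 20 log₁₀(2.5641) ≈ 8.18 dB
∠G = 0.00° − 90.00° = -90.00°

ω = 1: 7.5 dB, -27.5°; ω = 2: 8.2 dB, -90.0°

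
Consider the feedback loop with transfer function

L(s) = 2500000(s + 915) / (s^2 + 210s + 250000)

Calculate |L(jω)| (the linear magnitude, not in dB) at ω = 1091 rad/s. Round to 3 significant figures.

3.68e+03

At s = jω = j1091:
zero (s+915): 915 + j1091 → |·| = √(915²+1091²) = √2027506 ≈ 1423.9, ∠ = arctan(1091/915) ≈ 50.01°
quadratic: (j1091)² + 210·j1091 + 250000 = -940281 + j229110 → |·| ≈ 9.6779e+05, ∠ ≈ 166.31°
|L| = 2500000 · 1423.9 / 9.6779e+05 ≈ 3678.2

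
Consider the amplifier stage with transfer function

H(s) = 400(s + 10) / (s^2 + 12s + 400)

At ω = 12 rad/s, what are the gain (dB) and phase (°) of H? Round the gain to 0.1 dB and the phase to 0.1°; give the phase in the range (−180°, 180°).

At s = jω = j12:
zero (s+10): 10 + j12 → |·| = √(10²+12²) = √244 ≈ 15.62, ∠ = arctan(12/10) ≈ 50.19°
quadratic: (j12)² + 12·j12 + 400 = 256 + j144 → |·| ≈ 293.72, ∠ ≈ 29.36°
|H| = 400 · 15.62 / 293.72 ≈ 21.272
Gain = 20 log₁₀(21.272) ≈ 26.56 dB
∠H = 50.19° − 29.36° = 20.83°

26.6 dB, 20.8°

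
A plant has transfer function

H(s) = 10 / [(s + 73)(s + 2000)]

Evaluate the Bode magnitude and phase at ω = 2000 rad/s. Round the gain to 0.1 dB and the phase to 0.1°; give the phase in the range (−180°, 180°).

-115.1 dB, -132.9°

At s = jω = j2000:
pole (s+73): 73 + j2000 → |·| = √(73²+2000²) = √4005329 ≈ 2001.3, ∠ = arctan(2000/73) ≈ 87.91°
pole (s+2000): 2000 + j2000 → |·| = √(2000²+2000²) = √8000000 ≈ 2828.4, ∠ = arctan(2000/2000) ≈ 45.00°
|H| = 10 / 5.6605e+06 ≈ 1.7666e-06
Gain = 20 log₁₀(1.7666e-06) ≈ -115.06 dB
∠H = 0.00° − 132.91° = -132.91°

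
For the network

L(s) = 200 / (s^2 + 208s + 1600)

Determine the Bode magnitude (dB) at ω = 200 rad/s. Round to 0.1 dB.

Substitute s = j200:
Numerator: 200 = 200 + j0
Denominator: (j200)^2 + 208(j200) + 1600 = -38400 + j41600
|N| = √(200² + 0²) ≈ 200, ∠N ≈ 0.00°
|D| = √(38400² + 41600²) ≈ 56614, ∠D ≈ 132.71°
|L| = 200 / 56614 ≈ 0.0035327
Gain = 20 log₁₀(0.0035327) ≈ -49.04 dB

-49.0 dB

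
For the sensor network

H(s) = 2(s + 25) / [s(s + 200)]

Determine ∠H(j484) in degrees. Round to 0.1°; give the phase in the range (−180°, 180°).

At s = jω = j484:
zero (s+25): 25 + j484 → |·| = √(25²+484²) = √234881 ≈ 484.65, ∠ = arctan(484/25) ≈ 87.04°
pole (s+200): 200 + j484 → |·| = √(200²+484²) = √274256 ≈ 523.69, ∠ = arctan(484/200) ≈ 67.55°
pole at origin: |s| = 484, ∠ = 90.00° (in denominator)
∠H = 87.04° − 157.55° = -70.51°

-70.5°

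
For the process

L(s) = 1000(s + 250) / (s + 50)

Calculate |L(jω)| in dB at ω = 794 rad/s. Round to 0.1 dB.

At s = jω = j794:
zero (s+250): 250 + j794 → |·| = √(250²+794²) = √692936 ≈ 832.43, ∠ = arctan(794/250) ≈ 72.52°
pole (s+50): 50 + j794 → |·| = √(50²+794²) = √632936 ≈ 795.57, ∠ = arctan(794/50) ≈ 86.40°
|L| = 1000 · 832.43 / 795.57 ≈ 1046.3
Gain = 20 log₁₀(1046.3) ≈ 60.39 dB

60.4 dB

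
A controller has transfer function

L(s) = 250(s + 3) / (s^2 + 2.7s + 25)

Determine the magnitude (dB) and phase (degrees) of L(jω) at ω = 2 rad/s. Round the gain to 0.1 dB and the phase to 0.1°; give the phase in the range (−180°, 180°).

32.4 dB, 19.3°

At s = jω = j2:
zero (s+3): 3 + j2 → |·| = √(3²+2²) = √13 ≈ 3.6056, ∠ = arctan(2/3) ≈ 33.69°
quadratic: (j2)² + 2.7·j2 + 25 = 21 + j5.4 → |·| ≈ 21.683, ∠ ≈ 14.42°
|L| = 250 · 3.6056 / 21.683 ≈ 41.572
Gain = 20 log₁₀(41.572) ≈ 32.38 dB
∠L = 33.69° − 14.42° = 19.27°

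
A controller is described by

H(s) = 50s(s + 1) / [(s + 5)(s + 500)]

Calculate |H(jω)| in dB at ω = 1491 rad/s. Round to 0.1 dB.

At s = jω = j1491:
zero (s+1): 1 + j1491 → |·| = √(1²+1491²) = √2223082 ≈ 1491, ∠ = arctan(1491/1) ≈ 89.96°
zero at origin: s = j1491 → |·| = 1491, ∠ = 90.00°
pole (s+5): 5 + j1491 → |·| = √(5²+1491²) = √2223106 ≈ 1491, ∠ = arctan(1491/5) ≈ 89.81°
pole (s+500): 500 + j1491 → |·| = √(500²+1491²) = √2473081 ≈ 1572.6, ∠ = arctan(1491/500) ≈ 71.46°
|H| = 50 · 2.2231e+06 / 2.3447e+06 ≈ 47.407
Gain = 20 log₁₀(47.407) ≈ 33.52 dB

33.5 dB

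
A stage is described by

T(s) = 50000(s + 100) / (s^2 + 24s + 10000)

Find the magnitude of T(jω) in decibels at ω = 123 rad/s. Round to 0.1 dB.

At s = jω = j123:
zero (s+100): 100 + j123 → |·| = √(100²+123²) = √25129 ≈ 158.52, ∠ = arctan(123/100) ≈ 50.89°
quadratic: (j123)² + 24·j123 + 10000 = -5129 + j2952 → |·| ≈ 5917.8, ∠ ≈ 150.08°
|T| = 50000 · 158.52 / 5917.8 ≈ 1339.3
Gain = 20 log₁₀(1339.3) ≈ 62.54 dB

62.5 dB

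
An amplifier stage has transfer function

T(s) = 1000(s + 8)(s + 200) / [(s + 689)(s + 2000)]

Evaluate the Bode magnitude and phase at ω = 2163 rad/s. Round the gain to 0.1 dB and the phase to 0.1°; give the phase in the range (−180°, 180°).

At s = jω = j2163:
zero (s+8): 8 + j2163 → |·| = √(8²+2163²) = √4678633 ≈ 2163, ∠ = arctan(2163/8) ≈ 89.79°
zero (s+200): 200 + j2163 → |·| = √(200²+2163²) = √4718569 ≈ 2172.2, ∠ = arctan(2163/200) ≈ 84.72°
pole (s+689): 689 + j2163 → |·| = √(689²+2163²) = √5153290 ≈ 2270.1, ∠ = arctan(2163/689) ≈ 72.33°
pole (s+2000): 2000 + j2163 → |·| = √(2000²+2163²) = √8678569 ≈ 2945.9, ∠ = arctan(2163/2000) ≈ 47.24°
|T| = 1000 · 4.6985e+06 / 6.6875e+06 ≈ 702.58
Gain = 20 log₁₀(702.58) ≈ 56.93 dB
∠T = 174.51° − 119.57° = 54.94°

56.9 dB, 54.9°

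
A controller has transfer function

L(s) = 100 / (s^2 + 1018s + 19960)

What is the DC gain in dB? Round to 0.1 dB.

L(0) = 100 / 19960 ≈ 0.00501
20 log₁₀(0.00501) ≈ -46.00 dB

-46.0 dB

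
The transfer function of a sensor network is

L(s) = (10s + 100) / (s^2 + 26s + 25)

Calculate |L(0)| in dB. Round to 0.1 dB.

L(0) = 100 / 25 = 4
20 log₁₀(4) ≈ 12.04 dB

12.0 dB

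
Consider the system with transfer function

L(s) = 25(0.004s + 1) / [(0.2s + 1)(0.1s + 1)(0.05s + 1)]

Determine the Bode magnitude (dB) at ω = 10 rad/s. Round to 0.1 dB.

17.0 dB

At ω = 10 rad/s:
zero (1 + j10·0.004) = 1 + j0.04 → |·| ≈ 1.0008, ∠ ≈ 2.29°
pole (1 + j10·0.2) = 1 + j2 → |·| ≈ 2.2361, ∠ ≈ 63.43°
pole (1 + j10·0.1) = 1 + j1 → |·| ≈ 1.4142, ∠ ≈ 45.00°
pole (1 + j10·0.05) = 1 + j0.5 → |·| ≈ 1.118, ∠ ≈ 26.57°
|L| = 25 · 1.0008 / (2.2361 · 1.4142 · 1.118) ≈ 7.0769
Gain = 20 log₁₀(7.0769) ≈ 17.00 dB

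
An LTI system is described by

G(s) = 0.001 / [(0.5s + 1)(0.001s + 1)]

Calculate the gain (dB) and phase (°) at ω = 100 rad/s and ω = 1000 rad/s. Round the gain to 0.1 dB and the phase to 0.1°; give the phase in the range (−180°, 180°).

At ω = 100 rad/s:
pole (1 + j100·0.5) = 1 + j50 → |·| ≈ 50.01, ∠ ≈ 88.85°
pole (1 + j100·0.001) = 1 + j0.1 → |·| ≈ 1.005, ∠ ≈ 5.71°
|G| = 0.001 · 1 / (50.01 · 1.005) ≈ 1.9897e-05
Gain = 20 log₁₀(1.9897e-05) ≈ -94.02 dB
∠G = (0°) − (88.85° + 5.71°) = -94.56°

At ω = 1000 rad/s:
pole (1 + j1000·0.5) = 1 + j500 → |·| ≈ 500, ∠ ≈ 89.89°
pole (1 + j1000·0.001) = 1 + j1 → |·| ≈ 1.4142, ∠ ≈ 45.00°
|G| = 0.001 · 1 / (500 · 1.4142) ≈ 1.4142e-06
Gain = 20 log₁₀(1.4142e-06) ≈ -116.99 dB
∠G = (0°) − (89.89° + 45.00°) = -134.89°

ω = 100: -94.0 dB, -94.6°; ω = 1000: -117.0 dB, -134.9°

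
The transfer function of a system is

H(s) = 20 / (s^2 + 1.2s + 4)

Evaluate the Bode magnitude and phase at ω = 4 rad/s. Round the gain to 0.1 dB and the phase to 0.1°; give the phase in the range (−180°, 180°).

3.8 dB, -158.2°

At s = jω = j4:
quadratic: (j4)² + 1.2·j4 + 4 = -12 + j4.8 → |·| ≈ 12.924, ∠ ≈ 158.20°
|H| = 20 / 12.924 ≈ 1.5475
Gain = 20 log₁₀(1.5475) ≈ 3.79 dB
∠H = 0.00° − 158.20° = -158.20°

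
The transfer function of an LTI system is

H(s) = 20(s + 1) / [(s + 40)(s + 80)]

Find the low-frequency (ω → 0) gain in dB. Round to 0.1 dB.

-44.1 dB

H(0) = 20·1 / (40·80) = 0.00625
20 log₁₀(0.00625) ≈ -44.08 dB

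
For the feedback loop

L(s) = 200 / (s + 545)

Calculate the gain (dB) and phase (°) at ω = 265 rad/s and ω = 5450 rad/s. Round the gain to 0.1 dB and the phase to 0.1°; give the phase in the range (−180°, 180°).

Substitute s = j265:
Numerator: 200 = 200 + j0
Denominator: (j265) + 545 = 545 + j265
|N| = √(200² + 0²) ≈ 200, ∠N ≈ 0.00°
|D| = √(545² + 265²) ≈ 606.01, ∠D ≈ 25.93°
|L| = 200 / 606.01 ≈ 0.33003
Gain = 20 log₁₀(0.33003) ≈ -9.63 dB
∠L = 0.00° − 25.93° = -25.93°

Substitute s = j5450:
Numerator: 200 = 200 + j0
Denominator: (j5450) + 545 = 545 + j5450
|N| = √(200² + 0²) ≈ 200, ∠N ≈ 0.00°
|D| = √(545² + 5450²) ≈ 5477.2, ∠D ≈ 84.29°
|L| = 200 / 5477.2 ≈ 0.036515
Gain = 20 log₁₀(0.036515) ≈ -28.75 dB
∠L = 0.00° − 84.29° = -84.29°

ω = 265: -9.6 dB, -25.9°; ω = 5450: -28.8 dB, -84.3°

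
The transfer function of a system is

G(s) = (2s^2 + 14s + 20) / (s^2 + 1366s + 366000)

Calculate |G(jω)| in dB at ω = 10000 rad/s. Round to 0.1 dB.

Substitute s = j10000:
Numerator: 2(j10000)^2 + 14(j10000) + 20 = -199999980 + j140000
Denominator: (j10000)^2 + 1366(j10000) + 366000 = -99634000 + j13660000
|N| = √(199999980² + 140000²) ≈ 2e+08, ∠N ≈ 179.96°
|D| = √(99634000² + 13660000²) ≈ 1.0057e+08, ∠D ≈ 172.19°
|G| = 2e+08 / 1.0057e+08 ≈ 1.9887
Gain = 20 log₁₀(1.9887) ≈ 5.97 dB

6.0 dB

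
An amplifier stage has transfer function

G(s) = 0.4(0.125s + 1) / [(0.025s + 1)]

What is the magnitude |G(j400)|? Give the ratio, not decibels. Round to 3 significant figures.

At ω = 400 rad/s:
zero (1 + j400·0.125) = 1 + j50 → |·| ≈ 50.01, ∠ ≈ 88.85°
pole (1 + j400·0.025) = 1 + j10 → |·| ≈ 10.05, ∠ ≈ 84.29°
|G| = 0.4 · 50.01 / (10.05) ≈ 1.9904

1.99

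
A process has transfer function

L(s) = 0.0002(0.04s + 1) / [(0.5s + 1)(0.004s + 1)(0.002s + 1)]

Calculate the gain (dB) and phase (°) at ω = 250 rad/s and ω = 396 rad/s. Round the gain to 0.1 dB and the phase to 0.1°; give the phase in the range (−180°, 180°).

ω = 250: -99.9 dB, -76.8°; ω = 396: -103.5 dB, -99.4°

At ω = 250 rad/s:
zero (1 + j250·0.04) = 1 + j10 → |·| ≈ 10.05, ∠ ≈ 84.29°
pole (1 + j250·0.5) = 1 + j125 → |·| ≈ 125, ∠ ≈ 89.54°
pole (1 + j250·0.004) = 1 + j1 → |·| ≈ 1.4142, ∠ ≈ 45.00°
pole (1 + j250·0.002) = 1 + j0.5 → |·| ≈ 1.118, ∠ ≈ 26.57°
|L| = 0.0002 · 10.05 / (125 · 1.4142 · 1.118) ≈ 1.017e-05
Gain = 20 log₁₀(1.017e-05) ≈ -99.85 dB
∠L = (84.29°) − (89.54° + 45.00° + 26.57°) = -76.82°

At ω = 396 rad/s:
zero (1 + j396·0.04) = 1 + j15.84 → |·| ≈ 15.872, ∠ ≈ 86.39°
pole (1 + j396·0.5) = 1 + j198 → |·| ≈ 198, ∠ ≈ 89.71°
pole (1 + j396·0.004) = 1 + j1.584 → |·| ≈ 1.8732, ∠ ≈ 57.74°
pole (1 + j396·0.002) = 1 + j0.792 → |·| ≈ 1.2756, ∠ ≈ 38.38°
|L| = 0.0002 · 15.872 / (198 · 1.8732 · 1.2756) ≈ 6.7096e-06
Gain = 20 log₁₀(6.7096e-06) ≈ -103.47 dB
∠L = (86.39°) − (89.71° + 57.74° + 38.38°) = -99.44°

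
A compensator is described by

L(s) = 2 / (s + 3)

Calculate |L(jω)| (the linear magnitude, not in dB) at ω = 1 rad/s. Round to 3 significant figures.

At s = jω = j1:
pole (s+3): 3 + j1 → |·| = √(3²+1²) = √10 ≈ 3.1623, ∠ = arctan(1/3) ≈ 18.43°
|L| = 2 / 3.1623 ≈ 0.63245

0.632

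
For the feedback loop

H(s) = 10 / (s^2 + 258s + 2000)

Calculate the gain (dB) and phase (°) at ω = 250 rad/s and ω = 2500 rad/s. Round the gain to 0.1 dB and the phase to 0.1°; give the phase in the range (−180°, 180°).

Substitute s = j250:
Numerator: 10 = 10 + j0
Denominator: (j250)^2 + 258(j250) + 2000 = -60500 + j64500
|N| = √(10² + 0²) ≈ 10, ∠N ≈ 0.00°
|D| = √(60500² + 64500²) ≈ 88434, ∠D ≈ 133.17°
|H| = 10 / 88434 ≈ 0.00011308
Gain = 20 log₁₀(0.00011308) ≈ -78.93 dB
∠H = 0.00° − 133.17° = -133.17°

Substitute s = j2500:
Numerator: 10 = 10 + j0
Denominator: (j2500)^2 + 258(j2500) + 2000 = -6248000 + j645000
|N| = √(10² + 0²) ≈ 10, ∠N ≈ 0.00°
|D| = √(6248000² + 645000²) ≈ 6.2812e+06, ∠D ≈ 174.11°
|H| = 10 / 6.2812e+06 ≈ 1.5921e-06
Gain = 20 log₁₀(1.5921e-06) ≈ -115.96 dB
∠H = 0.00° − 174.11° = -174.11°

ω = 250: -78.9 dB, -133.2°; ω = 2500: -116.0 dB, -174.1°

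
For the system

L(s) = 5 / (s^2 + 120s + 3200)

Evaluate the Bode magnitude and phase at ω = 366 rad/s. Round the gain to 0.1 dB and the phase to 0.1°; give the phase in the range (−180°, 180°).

-88.8 dB, -161.4°

Substitute s = j366:
Numerator: 5 = 5 + j0
Denominator: (j366)^2 + 120(j366) + 3200 = -130756 + j43920
|N| = √(5² + 0²) ≈ 5, ∠N ≈ 0.00°
|D| = √(130756² + 43920²) ≈ 1.3794e+05, ∠D ≈ 161.43°
|L| = 5 / 1.3794e+05 ≈ 3.6248e-05
Gain = 20 log₁₀(3.6248e-05) ≈ -88.81 dB
∠L = 0.00° − 161.43° = -161.43°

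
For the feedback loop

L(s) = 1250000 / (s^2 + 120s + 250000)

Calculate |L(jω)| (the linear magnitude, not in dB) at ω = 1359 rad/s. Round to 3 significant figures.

At s = jω = j1359:
quadratic: (j1359)² + 120·j1359 + 250000 = -1596881 + j163080 → |·| ≈ 1.6052e+06, ∠ ≈ 174.17°
|L| = 1250000 / 1.6052e+06 ≈ 0.77872

0.779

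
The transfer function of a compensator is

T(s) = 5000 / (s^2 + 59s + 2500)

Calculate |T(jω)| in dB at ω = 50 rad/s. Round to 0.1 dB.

At s = jω = j50:
quadratic: (j50)² + 59·j50 + 2500 = 0 + j2950 → |·| ≈ 2950, ∠ ≈ 90.00°
|T| = 5000 / 2950 ≈ 1.6949
Gain = 20 log₁₀(1.6949) ≈ 4.58 dB

4.6 dB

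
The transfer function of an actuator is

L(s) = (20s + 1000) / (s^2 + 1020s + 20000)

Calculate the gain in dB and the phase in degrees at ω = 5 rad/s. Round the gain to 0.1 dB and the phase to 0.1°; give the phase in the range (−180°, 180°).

-26.2 dB, -8.6°

Substitute s = j5:
Numerator: 20(j5) + 1000 = 1000 + j100
Denominator: (j5)^2 + 1020(j5) + 20000 = 19975 + j5100
|N| = √(1000² + 100²) ≈ 1005, ∠N ≈ 5.71°
|D| = √(19975² + 5100²) ≈ 20616, ∠D ≈ 14.32°
|L| = 1005 / 20616 ≈ 0.048749
Gain = 20 log₁₀(0.048749) ≈ -26.24 dB
∠L = 5.71° − 14.32° = -8.61°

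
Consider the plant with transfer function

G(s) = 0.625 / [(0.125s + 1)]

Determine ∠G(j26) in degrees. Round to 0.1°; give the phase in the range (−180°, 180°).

-72.9°

At ω = 26 rad/s:
pole (1 + j26·0.125) = 1 + j3.25 → |·| ≈ 3.4004, ∠ ≈ 72.90°
∠G = (0°) − (72.90°) = -72.90°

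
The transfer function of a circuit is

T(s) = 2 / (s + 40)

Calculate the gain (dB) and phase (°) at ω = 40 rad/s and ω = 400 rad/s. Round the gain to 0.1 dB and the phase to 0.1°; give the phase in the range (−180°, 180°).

ω = 40: -29.0 dB, -45.0°; ω = 400: -46.1 dB, -84.3°

Substitute s = j40:
Numerator: 2 = 2 + j0
Denominator: (j40) + 40 = 40 + j40
|N| = √(2² + 0²) ≈ 2, ∠N ≈ 0.00°
|D| = √(40² + 40²) ≈ 56.569, ∠D ≈ 45.00°
|T| = 2 / 56.569 ≈ 0.035355
Gain = 20 log₁₀(0.035355) ≈ -29.03 dB
∠T = 0.00° − 45.00° = -45.00°

Substitute s = j400:
Numerator: 2 = 2 + j0
Denominator: (j400) + 40 = 40 + j400
|N| = √(2² + 0²) ≈ 2, ∠N ≈ 0.00°
|D| = √(40² + 400²) ≈ 402, ∠D ≈ 84.29°
|T| = 2 / 402 ≈ 0.0049751
Gain = 20 log₁₀(0.0049751) ≈ -46.06 dB
∠T = 0.00° − 84.29° = -84.29°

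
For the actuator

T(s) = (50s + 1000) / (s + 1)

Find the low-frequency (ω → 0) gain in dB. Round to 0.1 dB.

T(0) = 1000 / 1 = 1000
20 log₁₀(1000) ≈ 60.00 dB

60.0 dB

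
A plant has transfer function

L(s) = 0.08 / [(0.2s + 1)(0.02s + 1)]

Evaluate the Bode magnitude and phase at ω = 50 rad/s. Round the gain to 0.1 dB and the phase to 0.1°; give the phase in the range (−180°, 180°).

At ω = 50 rad/s:
pole (1 + j50·0.2) = 1 + j10 → |·| ≈ 10.05, ∠ ≈ 84.29°
pole (1 + j50·0.02) = 1 + j1 → |·| ≈ 1.4142, ∠ ≈ 45.00°
|L| = 0.08 · 1 / (10.05 · 1.4142) ≈ 0.0056288
Gain = 20 log₁₀(0.0056288) ≈ -44.99 dB
∠L = (0°) − (84.29° + 45.00°) = -129.29°

-45.0 dB, -129.3°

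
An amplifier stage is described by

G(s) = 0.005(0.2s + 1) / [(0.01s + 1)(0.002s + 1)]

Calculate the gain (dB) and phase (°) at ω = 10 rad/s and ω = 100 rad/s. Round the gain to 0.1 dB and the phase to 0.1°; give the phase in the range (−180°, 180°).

At ω = 10 rad/s:
zero (1 + j10·0.2) = 1 + j2 → |·| ≈ 2.2361, ∠ ≈ 63.43°
pole (1 + j10·0.01) = 1 + j0.1 → |·| ≈ 1.005, ∠ ≈ 5.71°
pole (1 + j10·0.002) = 1 + j0.02 → |·| ≈ 1.0002, ∠ ≈ 1.15°
|G| = 0.005 · 2.2361 / (1.005 · 1.0002) ≈ 0.011123
Gain = 20 log₁₀(0.011123) ≈ -39.08 dB
∠G = (63.43°) − (5.71° + 1.15°) = 56.57°

At ω = 100 rad/s:
zero (1 + j100·0.2) = 1 + j20 → |·| ≈ 20.025, ∠ ≈ 87.14°
pole (1 + j100·0.01) = 1 + j1 → |·| ≈ 1.4142, ∠ ≈ 45.00°
pole (1 + j100·0.002) = 1 + j0.2 → |·| ≈ 1.0198, ∠ ≈ 11.31°
|G| = 0.005 · 20.025 / (1.4142 · 1.0198) ≈ 0.069425
Gain = 20 log₁₀(0.069425) ≈ -23.17 dB
∠G = (87.14°) − (45.00° + 11.31°) = 30.83°

ω = 10: -39.1 dB, 56.6°; ω = 100: -23.2 dB, 30.8°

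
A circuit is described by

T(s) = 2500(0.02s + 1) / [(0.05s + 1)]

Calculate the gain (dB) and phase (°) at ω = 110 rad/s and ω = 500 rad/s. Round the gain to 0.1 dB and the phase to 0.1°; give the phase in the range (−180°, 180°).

At ω = 110 rad/s:
zero (1 + j110·0.02) = 1 + j2.2 → |·| ≈ 2.4166, ∠ ≈ 65.56°
pole (1 + j110·0.05) = 1 + j5.5 → |·| ≈ 5.5902, ∠ ≈ 79.70°
|T| = 2500 · 2.4166 / (5.5902) ≈ 1080.7
Gain = 20 log₁₀(1080.7) ≈ 60.67 dB
∠T = (65.56°) − (79.70°) = -14.14°

At ω = 500 rad/s:
zero (1 + j500·0.02) = 1 + j10 → |·| ≈ 10.05, ∠ ≈ 84.29°
pole (1 + j500·0.05) = 1 + j25 → |·| ≈ 25.02, ∠ ≈ 87.71°
|T| = 2500 · 10.05 / (25.02) ≈ 1004.2
Gain = 20 log₁₀(1004.2) ≈ 60.04 dB
∠T = (84.29°) − (87.71°) = -3.42°

ω = 110: 60.7 dB, -14.1°; ω = 500: 60.0 dB, -3.4°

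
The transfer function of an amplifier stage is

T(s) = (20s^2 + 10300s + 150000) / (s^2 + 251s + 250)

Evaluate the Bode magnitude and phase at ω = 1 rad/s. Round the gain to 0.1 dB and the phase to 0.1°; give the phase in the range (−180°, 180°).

Substitute s = j1:
Numerator: 20(j1)^2 + 10300(j1) + 150000 = 149980 + j10300
Denominator: (j1)^2 + 251(j1) + 250 = 249 + j251
|N| = √(149980² + 10300²) ≈ 1.5033e+05, ∠N ≈ 3.93°
|D| = √(249² + 251²) ≈ 353.56, ∠D ≈ 45.23°
|T| = 1.5033e+05 / 353.56 ≈ 425.19
Gain = 20 log₁₀(425.19) ≈ 52.57 dB
∠T = 3.93° − 45.23° = -41.30°

52.6 dB, -41.3°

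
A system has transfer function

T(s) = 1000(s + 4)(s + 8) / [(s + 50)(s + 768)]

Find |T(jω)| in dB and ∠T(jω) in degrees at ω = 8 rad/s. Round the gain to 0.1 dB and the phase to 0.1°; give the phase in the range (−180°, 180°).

At s = jω = j8:
zero (s+4): 4 + j8 → |·| = √(4²+8²) = √80 ≈ 8.9443, ∠ = arctan(8/4) ≈ 63.43°
zero (s+8): 8 + j8 → |·| = √(8²+8²) = √128 ≈ 11.314, ∠ = arctan(8/8) ≈ 45.00°
pole (s+50): 50 + j8 → |·| = √(50²+8²) = √2564 ≈ 50.636, ∠ = arctan(8/50) ≈ 9.09°
pole (s+768): 768 + j8 → |·| = √(768²+8²) = √589888 ≈ 768.04, ∠ = arctan(8/768) ≈ 0.60°
|T| = 1000 · 101.2 / 38890 ≈ 2.6022
Gain = 20 log₁₀(2.6022) ≈ 8.31 dB
∠T = 108.43° − 9.69° = 98.74°

8.3 dB, 98.7°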